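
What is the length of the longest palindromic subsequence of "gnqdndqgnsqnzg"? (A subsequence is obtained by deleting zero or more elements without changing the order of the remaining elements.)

9

Using dp[i][j] = 2 + dp[i+1][j−1] if the ends match, else max(dp[i+1][j], dp[i][j−1]):
dp[1][14] = 9. A witness is gnqngnqng at positions 1,2,3,5,8,9,11,12,14.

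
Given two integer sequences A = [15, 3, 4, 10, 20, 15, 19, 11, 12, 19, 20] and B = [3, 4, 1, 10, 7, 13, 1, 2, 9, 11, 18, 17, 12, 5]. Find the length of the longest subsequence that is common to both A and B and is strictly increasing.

A longest common strictly increasing subsequence is 3, 4, 10, 11, 12 (length 5); it appears in order in both A and B, and no longer such subsequence exists.

5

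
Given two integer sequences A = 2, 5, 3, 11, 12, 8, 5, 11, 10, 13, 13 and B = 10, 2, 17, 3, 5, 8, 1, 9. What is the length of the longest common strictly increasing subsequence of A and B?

3

For each value that appears in both, track the longest common increasing run ending there.
The best achievable length is 3; one witness is 2, 3, 5 (A-positions 1,3,7, B-positions 2,4,5).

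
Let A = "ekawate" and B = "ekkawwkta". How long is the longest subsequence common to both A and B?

5

A longest common subsequence is ekawa (length 5); the LCS DP confirms no longer common subsequence exists.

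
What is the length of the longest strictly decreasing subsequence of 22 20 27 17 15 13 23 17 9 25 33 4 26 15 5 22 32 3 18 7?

Let dp[i] be the longest decreasing subsequence ending at position i. Then dp = [1, 2, 1, 3, 4, 5, 2, 3, 6, 2, 1, 7, 2, 4, 7, 3, 2, 8, 4, 7].
The maximum is 8; one witness is 22, 20, 17, 15, 13, 9, 4, 3 at positions 1,2,4,5,6,9,12,18.

8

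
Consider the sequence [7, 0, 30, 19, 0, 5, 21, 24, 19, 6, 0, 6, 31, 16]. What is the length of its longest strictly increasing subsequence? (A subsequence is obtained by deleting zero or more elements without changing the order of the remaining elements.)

Let dp[i] be the longest increasing subsequence ending at position i. Then dp = [1, 1, 2, 2, 1, 2, 3, 4, 3, 3, 1, 3, 5, 4].
The maximum is 5; one witness is 7, 19, 21, 24, 31 at positions 1,4,7,8,13.

5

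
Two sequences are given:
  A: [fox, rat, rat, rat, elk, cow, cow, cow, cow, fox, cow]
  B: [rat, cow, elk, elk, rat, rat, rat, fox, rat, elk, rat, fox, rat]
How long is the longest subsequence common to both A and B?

5

A longest common subsequence is rat, rat, rat, elk, fox (length 5); the LCS DP confirms no longer common subsequence exists.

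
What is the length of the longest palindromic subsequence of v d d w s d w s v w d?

One longest palindromic subsequence is dwswswd (positions 2,4,5,7,8,10,11); it reads the same forward and backward, and the interval DP gives dp[1][11] = 7.

7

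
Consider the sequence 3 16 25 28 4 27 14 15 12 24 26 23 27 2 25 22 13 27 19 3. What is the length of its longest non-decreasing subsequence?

8

One longest non-decreasing subsequence is 3, 4, 14, 15, 24, 26, 27, 27 (positions 1,5,7,8,10,11,13,18), of length 8; no longer one exists.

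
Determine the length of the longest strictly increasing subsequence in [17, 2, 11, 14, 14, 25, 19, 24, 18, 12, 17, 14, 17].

One longest increasing subsequence is 2, 11, 14, 19, 24 (positions 2,3,4,7,8), of length 5; no longer one exists.

5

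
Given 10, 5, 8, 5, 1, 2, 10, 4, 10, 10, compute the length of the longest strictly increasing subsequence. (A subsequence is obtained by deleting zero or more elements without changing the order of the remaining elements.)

4

Scanning left to right, the best length ending at each element is: 10→1, 5→1, 8→2, 5→1, 1→1, 2→2, 10→3, 4→3, 10→4, 10→4.
So the longest increasing subsequence has length 4, e.g. 1, 2, 4, 10.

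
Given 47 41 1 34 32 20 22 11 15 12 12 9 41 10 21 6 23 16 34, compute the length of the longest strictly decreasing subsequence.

Scanning left to right, the best length ending at each element is: 47→1, 41→2, 1→3, 34→3, 32→4, 20→5, 22→5, 11→6, 15→6, 12→7, 12→7, 9→8, 41→2, 10→8, 21→6, 6→9, 23→5, 16→7, 34→3.
So the longest decreasing subsequence has length 9, e.g. 47, 41, 34, 32, 20, 15, 12, 9, 6.

9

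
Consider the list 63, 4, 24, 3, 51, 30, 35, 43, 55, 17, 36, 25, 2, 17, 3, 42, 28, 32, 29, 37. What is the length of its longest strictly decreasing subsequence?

One longest decreasing subsequence is 63, 51, 43, 36, 25, 17, 3 (positions 1,5,8,11,12,14,15), of length 7; no longer one exists.

7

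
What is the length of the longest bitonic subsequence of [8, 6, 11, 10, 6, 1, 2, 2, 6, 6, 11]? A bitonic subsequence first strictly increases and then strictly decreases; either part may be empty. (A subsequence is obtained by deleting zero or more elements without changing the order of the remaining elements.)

Let inc[i] be the LIS ending at i and dec[i] the longest strictly decreasing subsequence starting at i. inc = [1, 1, 2, 2, 1, 1, 2, 2, 3, 3, 4], dec = [3, 2, 4, 3, 2, 1, 1, 1, 1, 1, 1].
max_i inc[i]+dec[i]−1 = 5, with one witness 8, 11, 10, 6, 2.

5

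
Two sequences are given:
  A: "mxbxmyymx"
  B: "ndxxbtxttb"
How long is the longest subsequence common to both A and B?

3

A longest common subsequence is xbx (length 3); the LCS DP confirms no longer common subsequence exists.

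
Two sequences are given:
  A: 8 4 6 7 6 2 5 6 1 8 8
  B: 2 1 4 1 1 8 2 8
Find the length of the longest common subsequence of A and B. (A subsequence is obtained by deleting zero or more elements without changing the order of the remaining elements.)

A longest common subsequence is 4, 1, 8, 8 (length 4); the LCS DP confirms no longer common subsequence exists.

4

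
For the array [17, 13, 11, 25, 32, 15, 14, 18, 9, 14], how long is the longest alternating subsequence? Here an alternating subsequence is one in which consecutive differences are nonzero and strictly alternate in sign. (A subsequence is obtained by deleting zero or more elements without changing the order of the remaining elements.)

7

Track the best alternating length ending on an up-step vs a down-step at each position: up/down = 1/1, 1/2, 1/2, 3/1, 3/1, 3/4, 3/4, 5/4, 1/6, 7/6.
The maximum over both is 7; one such subsequence is 17, 13, 25, 15, 18, 9, 14.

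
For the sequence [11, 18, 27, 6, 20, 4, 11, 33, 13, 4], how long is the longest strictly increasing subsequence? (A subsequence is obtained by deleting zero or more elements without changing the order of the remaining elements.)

4

Let dp[i] be the longest increasing subsequence ending at position i. Then dp = [1, 2, 3, 1, 3, 1, 2, 4, 3, 1].
The maximum is 4; one witness is 11, 18, 27, 33 at positions 1,2,3,8.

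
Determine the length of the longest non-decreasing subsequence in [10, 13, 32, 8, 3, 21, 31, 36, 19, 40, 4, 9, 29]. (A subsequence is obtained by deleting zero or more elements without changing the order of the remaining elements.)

6

One longest non-decreasing subsequence is 10, 13, 21, 31, 36, 40 (positions 1,2,6,7,8,10), of length 6; no longer one exists.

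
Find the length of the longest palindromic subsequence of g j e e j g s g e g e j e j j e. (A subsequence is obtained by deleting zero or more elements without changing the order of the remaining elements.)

One longest palindromic subsequence is eejegejee (positions 3,4,5,9,10,11,12,13,16); it reads the same forward and backward, and the interval DP gives dp[1][16] = 9.

9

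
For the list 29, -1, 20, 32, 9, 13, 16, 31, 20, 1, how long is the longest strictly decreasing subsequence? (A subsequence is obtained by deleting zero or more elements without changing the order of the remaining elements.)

One longest decreasing subsequence is 29, 20, 9, 1 (positions 1,3,5,10), of length 4; no longer one exists.

4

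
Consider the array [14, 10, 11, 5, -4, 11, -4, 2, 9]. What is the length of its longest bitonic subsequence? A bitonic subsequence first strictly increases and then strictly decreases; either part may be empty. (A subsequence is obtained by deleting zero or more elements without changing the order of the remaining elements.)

One longest bitonic subsequence is 14, 11, 5, 2 (positions 1,3,4,8): it rises to 14 then falls. Length 4 is optimal.

4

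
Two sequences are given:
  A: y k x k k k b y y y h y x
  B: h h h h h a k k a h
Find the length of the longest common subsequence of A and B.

A longest common subsequence is kkh (length 3); the LCS DP confirms no longer common subsequence exists.

3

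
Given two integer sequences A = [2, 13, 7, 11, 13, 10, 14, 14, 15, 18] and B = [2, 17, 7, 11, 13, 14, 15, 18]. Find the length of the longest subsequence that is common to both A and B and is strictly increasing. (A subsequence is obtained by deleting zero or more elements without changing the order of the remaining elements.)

For each value that appears in both, track the longest common increasing run ending there.
The best achievable length is 7; one witness is 2, 7, 11, 13, 14, 15, 18 (A-positions 1,3,4,5,7,9,10, B-positions 1,3,4,5,6,7,8).

7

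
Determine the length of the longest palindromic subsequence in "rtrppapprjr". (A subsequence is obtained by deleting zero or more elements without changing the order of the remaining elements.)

One longest palindromic subsequence is rrppapprr (positions 1,3,4,5,6,7,8,9,11); it reads the same forward and backward, and the interval DP gives dp[1][11] = 9.

9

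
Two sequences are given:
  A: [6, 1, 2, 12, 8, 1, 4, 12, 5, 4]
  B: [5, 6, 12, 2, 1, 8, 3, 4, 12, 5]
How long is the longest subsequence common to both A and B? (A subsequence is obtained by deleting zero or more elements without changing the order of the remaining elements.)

A longest common subsequence is 6, 1, 8, 4, 12, 5 (length 6); the LCS DP confirms no longer common subsequence exists.

6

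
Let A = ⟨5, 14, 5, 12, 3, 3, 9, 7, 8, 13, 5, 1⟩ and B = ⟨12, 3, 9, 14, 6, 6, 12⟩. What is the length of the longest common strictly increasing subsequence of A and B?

2

For each value that appears in both, track the longest common increasing run ending there.
The best achievable length is 2; one witness is 3, 9 (A-positions 5,7, B-positions 2,3).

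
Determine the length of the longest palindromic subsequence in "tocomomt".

One longest palindromic subsequence is tmomt (positions 1,5,6,7,8); it reads the same forward and backward, and the interval DP gives dp[1][8] = 5.

5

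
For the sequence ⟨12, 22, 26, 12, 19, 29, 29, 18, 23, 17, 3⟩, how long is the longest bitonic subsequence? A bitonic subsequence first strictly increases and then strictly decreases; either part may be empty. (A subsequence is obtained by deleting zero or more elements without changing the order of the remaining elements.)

Let inc[i] be the LIS ending at i and dec[i] the longest strictly decreasing subsequence starting at i. inc = [1, 2, 3, 1, 2, 4, 4, 2, 3, 2, 1], dec = [2, 5, 5, 2, 4, 4, 4, 3, 3, 2, 1].
max_i inc[i]+dec[i]−1 = 7, with one witness 12, 22, 26, 19, 18, 17, 3.

7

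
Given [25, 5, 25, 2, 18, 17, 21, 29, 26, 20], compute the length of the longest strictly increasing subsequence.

4

One longest increasing subsequence is 5, 18, 21, 29 (positions 2,5,7,8), of length 4; no longer one exists.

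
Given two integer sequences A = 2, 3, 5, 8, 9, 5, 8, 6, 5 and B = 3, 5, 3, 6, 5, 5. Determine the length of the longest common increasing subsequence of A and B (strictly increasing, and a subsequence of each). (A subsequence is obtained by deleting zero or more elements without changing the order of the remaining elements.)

A longest common strictly increasing subsequence is 3, 5, 6 (length 3); it appears in order in both A and B, and no longer such subsequence exists.

3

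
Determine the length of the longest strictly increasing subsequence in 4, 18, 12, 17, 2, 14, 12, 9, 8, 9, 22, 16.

Scanning left to right, the best length ending at each element is: 4→1, 18→2, 12→2, 17→3, 2→1, 14→3, 12→2, 9→2, 8→2, 9→3, 22→4, 16→4.
So the longest increasing subsequence has length 4, e.g. 4, 12, 17, 22.

4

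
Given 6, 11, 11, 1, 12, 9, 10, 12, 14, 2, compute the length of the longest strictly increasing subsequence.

5

One longest increasing subsequence is 6, 9, 10, 12, 14 (positions 1,6,7,8,9), of length 5; no longer one exists.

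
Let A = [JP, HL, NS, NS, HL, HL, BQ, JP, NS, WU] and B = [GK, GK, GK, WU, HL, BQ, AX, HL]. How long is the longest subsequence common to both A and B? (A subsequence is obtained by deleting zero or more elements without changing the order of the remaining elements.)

Backtracking the LCS table gives one alignment: HL (A2,B5) → HL (A6,B8).
So the longest common subsequence has length 2.

2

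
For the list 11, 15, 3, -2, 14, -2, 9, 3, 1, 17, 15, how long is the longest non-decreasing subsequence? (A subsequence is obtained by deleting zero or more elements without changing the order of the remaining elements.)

4

One longest non-decreasing subsequence is -2, -2, 9, 17 (positions 4,6,7,10), of length 4; no longer one exists.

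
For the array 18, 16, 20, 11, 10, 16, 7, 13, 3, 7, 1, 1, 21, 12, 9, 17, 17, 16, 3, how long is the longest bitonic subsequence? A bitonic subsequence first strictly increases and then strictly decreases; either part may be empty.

7

Let inc[i] be the LIS ending at i and dec[i] the longest strictly decreasing subsequence starting at i. inc = [1, 1, 2, 1, 1, 2, 1, 2, 1, 2, 1, 1, 3, 3, 3, 4, 4, 4, 2], dec = [7, 6, 6, 5, 4, 5, 3, 4, 2, 2, 1, 1, 4, 3, 2, 3, 3, 2, 1].
max_i inc[i]+dec[i]−1 = 7, with one witness 18, 16, 11, 10, 7, 3, 1.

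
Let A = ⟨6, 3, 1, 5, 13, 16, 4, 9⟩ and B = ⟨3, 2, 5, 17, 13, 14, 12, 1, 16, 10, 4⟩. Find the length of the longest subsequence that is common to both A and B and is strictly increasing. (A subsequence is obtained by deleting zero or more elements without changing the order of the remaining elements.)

A longest common strictly increasing subsequence is 3, 5, 13, 16 (length 4); it appears in order in both A and B, and no longer such subsequence exists.

4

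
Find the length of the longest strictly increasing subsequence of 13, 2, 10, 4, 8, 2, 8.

3

Scanning left to right, the best length ending at each element is: 13→1, 2→1, 10→2, 4→2, 8→3, 2→1, 8→3.
So the longest increasing subsequence has length 3, e.g. 2, 4, 8.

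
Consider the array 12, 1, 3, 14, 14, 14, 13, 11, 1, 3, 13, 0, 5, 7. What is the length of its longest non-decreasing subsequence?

5

One longest non-decreasing subsequence is 1, 3, 14, 14, 14 (positions 2,3,4,5,6), of length 5; no longer one exists.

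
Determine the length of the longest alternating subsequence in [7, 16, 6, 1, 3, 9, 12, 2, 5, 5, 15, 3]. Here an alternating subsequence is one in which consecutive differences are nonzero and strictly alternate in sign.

A longest alternating subsequence is 7, 16, 1, 3, 2, 5, 3 (positions 1,2,4,5,8,9,12); its 6 consecutive differences strictly alternate in sign, and length 7 is optimal.

7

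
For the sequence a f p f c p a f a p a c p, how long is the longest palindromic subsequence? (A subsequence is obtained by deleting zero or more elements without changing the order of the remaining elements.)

One longest palindromic subsequence is pcpafapcp (positions 3,5,6,7,8,9,10,12,13); it reads the same forward and backward, and the interval DP gives dp[1][13] = 9.

9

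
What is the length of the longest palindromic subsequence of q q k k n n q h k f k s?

One longest palindromic subsequence is kknnkk (positions 3,4,5,6,9,11); it reads the same forward and backward, and the interval DP gives dp[1][12] = 6.

6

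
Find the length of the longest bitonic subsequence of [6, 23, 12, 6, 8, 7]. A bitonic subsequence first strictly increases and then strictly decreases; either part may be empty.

One longest bitonic subsequence is 6, 23, 12, 8, 7 (positions 1,2,3,5,6): it rises to 23 then falls. Length 5 is optimal.

5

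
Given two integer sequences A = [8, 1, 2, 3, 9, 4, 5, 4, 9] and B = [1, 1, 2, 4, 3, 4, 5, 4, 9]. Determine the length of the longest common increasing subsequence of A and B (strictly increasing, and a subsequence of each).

For each value that appears in both, track the longest common increasing run ending there.
The best achievable length is 6; one witness is 1, 2, 3, 4, 5, 9 (A-positions 2,3,4,6,7,9, B-positions 1,3,5,6,7,9).

6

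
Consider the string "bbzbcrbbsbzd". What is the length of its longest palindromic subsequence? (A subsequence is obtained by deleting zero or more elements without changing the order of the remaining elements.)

7

One longest palindromic subsequence is bbbrbbb (positions 1,2,4,6,7,8,10); it reads the same forward and backward, and the interval DP gives dp[1][12] = 7.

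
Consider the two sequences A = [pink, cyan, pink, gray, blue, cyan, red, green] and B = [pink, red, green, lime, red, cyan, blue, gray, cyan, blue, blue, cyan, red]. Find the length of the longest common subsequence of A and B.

Backtracking the LCS table gives one alignment: pink (A1,B1) → cyan (A2,B6) → gray (A4,B8) → blue (A5,B11) → cyan (A6,B12) → red (A7,B13).
So the longest common subsequence has length 6.

6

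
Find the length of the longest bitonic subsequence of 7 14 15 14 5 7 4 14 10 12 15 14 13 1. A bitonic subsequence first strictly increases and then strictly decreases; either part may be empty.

Let inc[i] be the LIS ending at i and dec[i] the longest strictly decreasing subsequence starting at i. inc = [1, 2, 3, 2, 1, 2, 1, 3, 3, 4, 5, 5, 5, 1], dec = [4, 4, 5, 4, 3, 3, 2, 3, 2, 2, 4, 3, 2, 1].
max_i inc[i]+dec[i]−1 = 8, with one witness 5, 7, 10, 12, 15, 14, 13, 1.

8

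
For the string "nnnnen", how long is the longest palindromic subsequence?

5

One longest palindromic subsequence is nnnnn (positions 1,2,3,4,6); it reads the same forward and backward, and the interval DP gives dp[1][6] = 5.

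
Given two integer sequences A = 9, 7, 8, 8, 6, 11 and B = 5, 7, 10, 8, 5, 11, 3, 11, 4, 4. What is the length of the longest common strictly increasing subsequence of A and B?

For each value that appears in both, track the longest common increasing run ending there.
The best achievable length is 3; one witness is 7, 8, 11 (A-positions 2,3,6, B-positions 2,4,6).

3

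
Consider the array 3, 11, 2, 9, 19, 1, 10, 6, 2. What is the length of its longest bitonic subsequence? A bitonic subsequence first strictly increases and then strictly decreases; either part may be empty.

6

Let inc[i] be the LIS ending at i and dec[i] the longest strictly decreasing subsequence starting at i. inc = [1, 2, 1, 2, 3, 1, 3, 2, 2], dec = [3, 4, 2, 3, 4, 1, 3, 2, 1].
max_i inc[i]+dec[i]−1 = 6, with one witness 3, 11, 19, 10, 6, 2.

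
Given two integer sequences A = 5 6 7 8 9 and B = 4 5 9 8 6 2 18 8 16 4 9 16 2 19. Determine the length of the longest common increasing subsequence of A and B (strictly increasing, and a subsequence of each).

For each value that appears in both, track the longest common increasing run ending there.
The best achievable length is 4; one witness is 5, 6, 8, 9 (A-positions 1,2,4,5, B-positions 2,5,8,11).

4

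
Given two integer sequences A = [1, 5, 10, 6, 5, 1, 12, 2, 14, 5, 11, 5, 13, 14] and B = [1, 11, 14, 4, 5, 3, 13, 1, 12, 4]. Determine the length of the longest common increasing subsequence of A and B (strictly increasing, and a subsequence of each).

For each value that appears in both, track the longest common increasing run ending there.
The best achievable length is 3; one witness is 1, 11, 14 (A-positions 1,11,14, B-positions 1,2,3).

3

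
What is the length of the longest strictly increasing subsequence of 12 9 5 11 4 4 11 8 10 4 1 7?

One longest increasing subsequence is 5, 8, 10 (positions 3,8,9), of length 3; no longer one exists.

3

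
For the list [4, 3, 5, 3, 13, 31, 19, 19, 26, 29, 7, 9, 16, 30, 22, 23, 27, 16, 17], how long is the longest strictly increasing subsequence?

One longest increasing subsequence is 4, 5, 7, 9, 16, 22, 23, 27 (positions 1,3,11,12,13,15,16,17), of length 8; no longer one exists.

8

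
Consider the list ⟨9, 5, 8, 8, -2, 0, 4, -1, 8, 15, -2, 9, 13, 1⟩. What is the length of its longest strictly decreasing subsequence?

Scanning left to right, the best length ending at each element is: 9→1, 5→2, 8→2, 8→2, -2→3, 0→3, 4→3, -1→4, 8→2, 15→1, -2→5, 9→2, 13→2, 1→4.
So the longest decreasing subsequence has length 5, e.g. 9, 5, 0, -1, -2.

5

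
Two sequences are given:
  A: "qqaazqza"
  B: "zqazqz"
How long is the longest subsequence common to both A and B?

Backtracking the LCS table gives one alignment: q (A2,B2) → a (A4,B3) → z (A5,B4) → q (A6,B5) → z (A7,B6).
So the longest common subsequence has length 5.

5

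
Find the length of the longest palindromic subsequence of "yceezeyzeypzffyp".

7

Using dp[i][j] = 2 + dp[i+1][j−1] if the ends match, else max(dp[i+1][j], dp[i][j−1]):
dp[1][16] = 7. A witness is yzyeyzy at positions 1,5,7,9,10,12,15.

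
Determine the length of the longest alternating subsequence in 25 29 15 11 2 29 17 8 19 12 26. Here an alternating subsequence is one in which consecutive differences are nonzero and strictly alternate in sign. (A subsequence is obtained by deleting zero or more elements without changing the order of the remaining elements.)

8

A longest alternating subsequence is 25, 29, 15, 29, 17, 19, 12, 26 (positions 1,2,3,6,7,9,10,11); its 7 consecutive differences strictly alternate in sign, and length 8 is optimal.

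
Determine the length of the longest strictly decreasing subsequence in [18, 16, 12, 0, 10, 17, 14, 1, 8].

Let dp[i] be the longest decreasing subsequence ending at position i. Then dp = [1, 2, 3, 4, 4, 2, 3, 5, 5].
The maximum is 5; one witness is 18, 16, 12, 10, 1 at positions 1,2,3,5,8.

5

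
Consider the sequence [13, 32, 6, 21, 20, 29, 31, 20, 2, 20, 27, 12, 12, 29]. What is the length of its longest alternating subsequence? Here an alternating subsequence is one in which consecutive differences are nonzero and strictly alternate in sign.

10

Track the best alternating length ending on an up-step vs a down-step at each position: up/down = 1/1, 2/1, 1/3, 4/3, 4/5, 6/3, 6/3, 4/7, 1/7, 8/7, 8/7, 8/9, 8/9, 10/7.
The maximum over both is 10; one such subsequence is 13, 32, 6, 21, 20, 29, 2, 20, 12, 29.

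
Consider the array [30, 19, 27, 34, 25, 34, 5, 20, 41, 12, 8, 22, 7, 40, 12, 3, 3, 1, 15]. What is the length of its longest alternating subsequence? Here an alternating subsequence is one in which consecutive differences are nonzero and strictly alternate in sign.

A longest alternating subsequence is 30, 19, 27, 25, 34, 5, 20, 12, 22, 7, 40, 12, 15 (positions 1,2,3,5,6,7,8,10,12,13,14,15,19); its 12 consecutive differences strictly alternate in sign, and length 13 is optimal.

13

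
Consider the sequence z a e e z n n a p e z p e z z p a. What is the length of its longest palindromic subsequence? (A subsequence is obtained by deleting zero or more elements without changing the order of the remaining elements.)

8

Using dp[i][j] = 2 + dp[i+1][j−1] if the ends match, else max(dp[i+1][j], dp[i][j−1]):
dp[1][17] = 8. A witness is aeznnzea at positions 2,4,5,6,7,11,13,17.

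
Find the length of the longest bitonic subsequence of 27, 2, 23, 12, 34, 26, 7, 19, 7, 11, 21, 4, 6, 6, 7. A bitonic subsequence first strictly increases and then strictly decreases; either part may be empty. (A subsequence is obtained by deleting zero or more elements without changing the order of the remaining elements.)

7

Let inc[i] be the LIS ending at i and dec[i] the longest strictly decreasing subsequence starting at i. inc = [1, 1, 2, 2, 3, 3, 2, 3, 2, 3, 4, 2, 3, 3, 4], dec = [5, 1, 4, 3, 5, 4, 2, 3, 2, 2, 2, 1, 1, 1, 1].
max_i inc[i]+dec[i]−1 = 7, with one witness 2, 23, 34, 26, 19, 11, 7.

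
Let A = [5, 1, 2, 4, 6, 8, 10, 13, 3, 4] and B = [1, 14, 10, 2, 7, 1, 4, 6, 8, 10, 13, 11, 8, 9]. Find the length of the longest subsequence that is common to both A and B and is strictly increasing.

A longest common strictly increasing subsequence is 1, 2, 4, 6, 8, 10, 13 (length 7); it appears in order in both A and B, and no longer such subsequence exists.

7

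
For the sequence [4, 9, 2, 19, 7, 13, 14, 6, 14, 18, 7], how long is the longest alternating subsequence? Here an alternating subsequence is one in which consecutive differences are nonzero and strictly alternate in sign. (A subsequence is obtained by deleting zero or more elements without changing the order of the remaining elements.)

A longest alternating subsequence is 4, 9, 2, 19, 7, 13, 6, 14, 7 (positions 1,2,3,4,5,6,8,9,11); its 8 consecutive differences strictly alternate in sign, and length 9 is optimal.

9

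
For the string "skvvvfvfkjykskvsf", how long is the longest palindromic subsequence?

Using dp[i][j] = 2 + dp[i+1][j−1] if the ends match, else max(dp[i+1][j], dp[i][j−1]):
dp[1][17] = 8. A witness is skvvvvks at positions 1,2,3,4,5,7,14,16.

8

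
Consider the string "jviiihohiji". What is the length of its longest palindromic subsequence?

7

Using dp[i][j] = 2 + dp[i+1][j−1] if the ends match, else max(dp[i+1][j], dp[i][j−1]):
dp[1][11] = 7. A witness is iihohii at positions 3,5,6,7,8,9,11.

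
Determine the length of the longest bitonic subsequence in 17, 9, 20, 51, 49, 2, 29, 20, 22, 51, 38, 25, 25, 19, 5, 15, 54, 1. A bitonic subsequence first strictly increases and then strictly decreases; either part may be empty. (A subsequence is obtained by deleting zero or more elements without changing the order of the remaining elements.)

9

Let inc[i] be the LIS ending at i and dec[i] the longest strictly decreasing subsequence starting at i. inc = [1, 1, 2, 3, 3, 1, 3, 2, 3, 4, 4, 4, 4, 2, 2, 3, 5, 1], dec = [4, 3, 4, 7, 6, 2, 5, 4, 4, 6, 5, 4, 4, 3, 2, 2, 2, 1].
max_i inc[i]+dec[i]−1 = 9, with one witness 17, 20, 51, 49, 38, 25, 19, 15, 1.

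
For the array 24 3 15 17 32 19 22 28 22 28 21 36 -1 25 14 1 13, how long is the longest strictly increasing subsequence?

7

Scanning left to right, the best length ending at each element is: 24→1, 3→1, 15→2, 17→3, 32→4, 19→4, 22→5, 28→6, 22→5, 28→6, 21→5, 36→7, -1→1, 25→6, 14→2, 1→2, 13→3.
So the longest increasing subsequence has length 7, e.g. 3, 15, 17, 19, 22, 28, 36.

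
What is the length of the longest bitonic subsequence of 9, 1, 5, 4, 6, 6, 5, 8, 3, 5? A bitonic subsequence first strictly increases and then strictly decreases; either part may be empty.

Let inc[i] be the LIS ending at i and dec[i] the longest strictly decreasing subsequence starting at i. inc = [1, 1, 2, 2, 3, 3, 3, 4, 2, 3], dec = [4, 1, 3, 2, 3, 3, 2, 2, 1, 1].
max_i inc[i]+dec[i]−1 = 5, with one witness 1, 5, 6, 5, 3.

5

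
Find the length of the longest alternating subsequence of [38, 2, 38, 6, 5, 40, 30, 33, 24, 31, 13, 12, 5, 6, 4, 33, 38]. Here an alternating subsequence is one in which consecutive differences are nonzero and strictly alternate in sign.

A longest alternating subsequence is 38, 2, 38, 6, 40, 30, 33, 24, 31, 5, 6, 4, 33 (positions 1,2,3,4,6,7,8,9,10,13,14,15,16); its 12 consecutive differences strictly alternate in sign, and length 13 is optimal.

13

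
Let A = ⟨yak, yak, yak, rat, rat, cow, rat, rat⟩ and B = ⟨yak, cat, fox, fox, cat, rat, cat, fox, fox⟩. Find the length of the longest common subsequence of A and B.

2

A longest common subsequence is yak, rat (length 2); the LCS DP confirms no longer common subsequence exists.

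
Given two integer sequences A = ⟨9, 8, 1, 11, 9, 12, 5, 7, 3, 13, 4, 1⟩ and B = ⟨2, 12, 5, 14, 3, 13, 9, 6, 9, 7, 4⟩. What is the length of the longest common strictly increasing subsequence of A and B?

For each value that appears in both, track the longest common increasing run ending there.
The best achievable length is 2; one witness is 12, 13 (A-positions 6,10, B-positions 2,6).

2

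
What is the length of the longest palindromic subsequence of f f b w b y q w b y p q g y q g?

5

Using dp[i][j] = 2 + dp[i+1][j−1] if the ends match, else max(dp[i+1][j], dp[i][j−1]):
dp[1][16] = 5. A witness is qygyq at positions 7,10,13,14,15.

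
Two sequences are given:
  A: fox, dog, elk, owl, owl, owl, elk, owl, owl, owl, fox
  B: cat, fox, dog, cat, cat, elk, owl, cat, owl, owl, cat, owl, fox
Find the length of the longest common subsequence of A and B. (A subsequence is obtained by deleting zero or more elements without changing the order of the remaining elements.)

Backtracking the LCS table gives one alignment: fox (A1,B2) → dog (A2,B3) → elk (A3,B6) → owl (A4,B7) → owl (A5,B9) → owl (A6,B10) → owl (A10,B12) → fox (A11,B13).
So the longest common subsequence has length 8.

8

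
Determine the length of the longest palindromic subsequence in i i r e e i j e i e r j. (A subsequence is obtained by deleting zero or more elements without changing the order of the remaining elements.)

Using dp[i][j] = 2 + dp[i+1][j−1] if the ends match, else max(dp[i+1][j], dp[i][j−1]):
dp[1][12] = 7. A witness is reieier at positions 3,4,6,8,9,10,11.

7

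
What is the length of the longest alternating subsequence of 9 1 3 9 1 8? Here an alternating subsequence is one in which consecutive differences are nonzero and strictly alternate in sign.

5

Track the best alternating length ending on an up-step vs a down-step at each position: up/down = 1/1, 1/2, 3/2, 3/1, 1/4, 5/4.
The maximum over both is 5; one such subsequence is 9, 1, 3, 1, 8.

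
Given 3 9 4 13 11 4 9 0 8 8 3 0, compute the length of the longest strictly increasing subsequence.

3

Let dp[i] be the longest increasing subsequence ending at position i. Then dp = [1, 2, 2, 3, 3, 2, 3, 1, 3, 3, 2, 1].
The maximum is 3; one witness is 3, 9, 13 at positions 1,2,4.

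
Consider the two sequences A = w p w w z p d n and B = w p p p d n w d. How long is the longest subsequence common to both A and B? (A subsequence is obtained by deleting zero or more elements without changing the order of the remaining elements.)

5

Backtracking the LCS table gives one alignment: w (A1,B1) → p (A2,B3) → p (A6,B4) → d (A7,B5) → n (A8,B6).
So the longest common subsequence has length 5.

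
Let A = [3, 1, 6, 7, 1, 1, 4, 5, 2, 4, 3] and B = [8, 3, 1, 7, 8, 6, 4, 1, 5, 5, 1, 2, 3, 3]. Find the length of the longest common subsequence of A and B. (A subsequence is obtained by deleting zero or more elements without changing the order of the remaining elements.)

Backtracking the LCS table gives one alignment: 3 (A1,B2) → 1 (A2,B3) → 6 (A3,B6) → 1 (A5,B8) → 1 (A6,B11) → 2 (A9,B12) → 3 (A11,B14).
So the longest common subsequence has length 7.

7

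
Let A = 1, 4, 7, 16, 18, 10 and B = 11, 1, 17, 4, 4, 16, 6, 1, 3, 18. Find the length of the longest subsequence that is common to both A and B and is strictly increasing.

4

A longest common strictly increasing subsequence is 1, 4, 16, 18 (length 4); it appears in order in both A and B, and no longer such subsequence exists.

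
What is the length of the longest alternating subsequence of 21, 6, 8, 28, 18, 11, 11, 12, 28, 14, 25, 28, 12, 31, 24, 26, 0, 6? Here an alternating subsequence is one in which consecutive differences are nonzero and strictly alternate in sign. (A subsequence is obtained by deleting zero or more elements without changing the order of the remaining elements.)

Track the best alternating length ending on an up-step vs a down-step at each position: up/down = 1/1, 1/2, 3/2, 3/1, 3/4, 3/4, 3/4, 5/4, 5/1, 5/6, 7/6, 7/1, 5/8, 9/1, 9/10, 11/10, 1/12, 13/12.
The maximum over both is 13; one such subsequence is 21, 6, 28, 18, 28, 14, 25, 12, 31, 24, 26, 0, 6.

13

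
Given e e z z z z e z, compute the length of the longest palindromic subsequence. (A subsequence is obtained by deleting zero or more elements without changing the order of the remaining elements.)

6

One longest palindromic subsequence is ezzzze (positions 2,3,4,5,6,7); it reads the same forward and backward, and the interval DP gives dp[1][8] = 6.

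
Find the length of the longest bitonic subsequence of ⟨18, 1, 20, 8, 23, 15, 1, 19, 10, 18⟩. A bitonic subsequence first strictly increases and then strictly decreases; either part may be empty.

One longest bitonic subsequence is 18, 20, 23, 19, 18 (positions 1,3,5,8,10): it rises to 23 then falls. Length 5 is optimal.

5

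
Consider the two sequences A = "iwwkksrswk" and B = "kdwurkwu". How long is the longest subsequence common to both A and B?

3

A longest common subsequence is wkw (length 3); the LCS DP confirms no longer common subsequence exists.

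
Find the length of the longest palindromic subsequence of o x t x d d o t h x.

6

One longest palindromic subsequence is xtddtx (positions 2,3,5,6,8,10); it reads the same forward and backward, and the interval DP gives dp[1][10] = 6.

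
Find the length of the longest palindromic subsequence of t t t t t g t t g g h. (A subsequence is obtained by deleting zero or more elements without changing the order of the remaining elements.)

One longest palindromic subsequence is ttttttt (positions 1,2,3,4,5,7,8); it reads the same forward and backward, and the interval DP gives dp[1][11] = 7.

7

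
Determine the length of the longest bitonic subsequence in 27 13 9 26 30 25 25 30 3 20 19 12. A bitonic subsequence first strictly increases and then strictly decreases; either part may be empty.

7

One longest bitonic subsequence is 13, 26, 30, 25, 20, 19, 12 (positions 2,4,5,7,10,11,12): it rises to 30 then falls. Length 7 is optimal.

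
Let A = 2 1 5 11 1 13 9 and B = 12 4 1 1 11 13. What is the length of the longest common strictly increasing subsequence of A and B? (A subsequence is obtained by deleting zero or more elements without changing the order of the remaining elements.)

3

A longest common strictly increasing subsequence is 1, 11, 13 (length 3); it appears in order in both A and B, and no longer such subsequence exists.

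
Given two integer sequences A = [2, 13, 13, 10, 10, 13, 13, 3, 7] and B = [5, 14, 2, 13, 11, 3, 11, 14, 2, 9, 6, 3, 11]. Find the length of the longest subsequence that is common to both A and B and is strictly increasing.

2

For each value that appears in both, track the longest common increasing run ending there.
The best achievable length is 2; one witness is 2, 13 (A-positions 1,2, B-positions 3,4).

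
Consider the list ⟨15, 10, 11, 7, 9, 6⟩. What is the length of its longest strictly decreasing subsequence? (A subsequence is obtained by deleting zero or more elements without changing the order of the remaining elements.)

One longest decreasing subsequence is 15, 10, 7, 6 (positions 1,2,4,6), of length 4; no longer one exists.

4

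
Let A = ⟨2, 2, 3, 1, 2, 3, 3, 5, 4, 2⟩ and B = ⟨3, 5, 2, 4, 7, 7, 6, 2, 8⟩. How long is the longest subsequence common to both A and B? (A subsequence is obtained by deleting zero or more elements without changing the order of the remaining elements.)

A longest common subsequence is 3, 2, 4, 2 (length 4); the LCS DP confirms no longer common subsequence exists.

4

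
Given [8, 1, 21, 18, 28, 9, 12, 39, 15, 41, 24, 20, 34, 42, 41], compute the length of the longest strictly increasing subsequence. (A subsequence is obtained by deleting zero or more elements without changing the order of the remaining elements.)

Let dp[i] be the longest increasing subsequence ending at position i. Then dp = [1, 1, 2, 2, 3, 2, 3, 4, 4, 5, 5, 5, 6, 7, 7].
The maximum is 7; one witness is 8, 9, 12, 15, 24, 34, 42 at positions 1,6,7,9,11,13,14.

7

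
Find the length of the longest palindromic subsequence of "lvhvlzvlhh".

5

Using dp[i][j] = 2 + dp[i+1][j−1] if the ends match, else max(dp[i+1][j], dp[i][j−1]):
dp[1][10] = 5. A witness is hlvlh at positions 3,5,7,8,10.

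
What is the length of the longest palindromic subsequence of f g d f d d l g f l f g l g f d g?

13

One longest palindromic subsequence is gdflgflfglfdg (positions 2,3,4,7,8,9,10,11,12,13,15,16,17); it reads the same forward and backward, and the interval DP gives dp[1][17] = 13.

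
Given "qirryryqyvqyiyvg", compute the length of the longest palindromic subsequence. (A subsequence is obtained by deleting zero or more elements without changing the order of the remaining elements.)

One longest palindromic subsequence is yyqvqyy (positions 5,7,8,10,11,12,14); it reads the same forward and backward, and the interval DP gives dp[1][16] = 7.

7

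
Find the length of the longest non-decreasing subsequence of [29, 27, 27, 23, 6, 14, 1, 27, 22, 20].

Scanning left to right, the best length ending at each element is: 29→1, 27→1, 27→2, 23→1, 6→1, 14→2, 1→1, 27→3, 22→3, 20→3.
So the longest non-decreasing subsequence has length 3, e.g. 27, 27, 27.

3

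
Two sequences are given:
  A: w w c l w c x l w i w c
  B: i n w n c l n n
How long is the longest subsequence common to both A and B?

Backtracking the LCS table gives one alignment: w (A1,B3) → c (A3,B5) → l (A4,B6).
So the longest common subsequence has length 3.

3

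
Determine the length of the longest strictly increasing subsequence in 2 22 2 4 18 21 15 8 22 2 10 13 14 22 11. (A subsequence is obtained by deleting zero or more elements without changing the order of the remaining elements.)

One longest increasing subsequence is 2, 4, 8, 10, 13, 14, 22 (positions 1,4,8,11,12,13,14), of length 7; no longer one exists.

7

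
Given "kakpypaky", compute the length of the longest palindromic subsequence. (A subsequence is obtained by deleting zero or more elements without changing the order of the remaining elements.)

One longest palindromic subsequence is kapypak (positions 1,2,4,5,6,7,8); it reads the same forward and backward, and the interval DP gives dp[1][9] = 7.

7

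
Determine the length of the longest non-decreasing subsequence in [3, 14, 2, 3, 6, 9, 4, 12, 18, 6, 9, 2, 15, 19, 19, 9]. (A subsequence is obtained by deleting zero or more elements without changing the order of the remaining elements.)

Scanning left to right, the best length ending at each element is: 3→1, 14→2, 2→1, 3→2, 6→3, 9→4, 4→3, 12→5, 18→6, 6→4, 9→5, 2→2, 15→6, 19→7, 19→8, 9→6.
So the longest non-decreasing subsequence has length 8, e.g. 3, 3, 6, 9, 12, 18, 19, 19.

8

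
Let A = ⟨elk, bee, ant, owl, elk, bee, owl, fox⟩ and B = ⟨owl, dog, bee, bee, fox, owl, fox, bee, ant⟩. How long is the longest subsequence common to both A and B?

4

A longest common subsequence is bee, bee, owl, fox (length 4); the LCS DP confirms no longer common subsequence exists.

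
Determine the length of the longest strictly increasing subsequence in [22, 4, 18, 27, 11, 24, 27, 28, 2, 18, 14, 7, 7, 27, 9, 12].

5

Scanning left to right, the best length ending at each element is: 22→1, 4→1, 18→2, 27→3, 11→2, 24→3, 27→4, 28→5, 2→1, 18→3, 14→3, 7→2, 7→2, 27→4, 9→3, 12→4.
So the longest increasing subsequence has length 5, e.g. 4, 18, 24, 27, 28.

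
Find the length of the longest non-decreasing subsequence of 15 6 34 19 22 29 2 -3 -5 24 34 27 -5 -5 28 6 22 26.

6

Scanning left to right, the best length ending at each element is: 15→1, 6→1, 34→2, 19→2, 22→3, 29→4, 2→1, -3→1, -5→1, 24→4, 34→5, 27→5, -5→2, -5→3, 28→6, 6→4, 22→5, 26→6.
So the longest non-decreasing subsequence has length 6, e.g. 15, 19, 22, 24, 27, 28.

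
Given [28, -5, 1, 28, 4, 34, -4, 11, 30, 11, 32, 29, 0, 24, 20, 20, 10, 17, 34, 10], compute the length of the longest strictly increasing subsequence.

7

One longest increasing subsequence is -5, 1, 4, 11, 30, 32, 34 (positions 2,3,5,8,9,11,19), of length 7; no longer one exists.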